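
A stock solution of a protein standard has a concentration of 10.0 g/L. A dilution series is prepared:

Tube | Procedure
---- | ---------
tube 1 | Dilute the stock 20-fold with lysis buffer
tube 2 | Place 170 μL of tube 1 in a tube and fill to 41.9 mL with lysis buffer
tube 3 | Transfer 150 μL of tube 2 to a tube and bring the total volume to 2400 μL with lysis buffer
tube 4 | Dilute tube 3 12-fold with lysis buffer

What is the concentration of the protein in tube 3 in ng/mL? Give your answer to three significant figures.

127 ng/mL

Step 1: 20-fold → factor 20
Step 2: 170 μL brought to 41.9 mL → factor 41900/170 = 246.47
Step 3: 150 μL brought to 2400 μL → factor 2400/150 = 16
Dilution factor through tube 3 = 20 × 246.47 × 16 = 78871
[tube 3] = 10.0 g/L / 78871 = 0.0001268 g/L = 127 ng/mL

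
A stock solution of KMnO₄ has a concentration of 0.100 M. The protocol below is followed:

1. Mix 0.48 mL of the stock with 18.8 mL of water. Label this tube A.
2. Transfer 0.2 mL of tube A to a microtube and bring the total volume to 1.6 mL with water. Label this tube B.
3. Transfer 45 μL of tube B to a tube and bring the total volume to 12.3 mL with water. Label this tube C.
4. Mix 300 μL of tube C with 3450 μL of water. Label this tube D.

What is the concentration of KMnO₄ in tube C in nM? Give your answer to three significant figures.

Step 1: 0.48 mL + 18.8 mL = 19.28 mL total → factor 19.28/0.48 = 40.167
Step 2: 0.2 mL brought to 1.6 mL → factor 1.6/0.2 = 8
Step 3: 45 μL brought to 12.3 mL → factor 12300/45 = 273.33
Dilution factor through tube C = 40.167 × 8 × 273.33 = 87831
[tube C] = 0.100 M / 87831 = 1.139 × 10^-6 M = 1.14 × 10^3 nM

1.14 × 10^3 nM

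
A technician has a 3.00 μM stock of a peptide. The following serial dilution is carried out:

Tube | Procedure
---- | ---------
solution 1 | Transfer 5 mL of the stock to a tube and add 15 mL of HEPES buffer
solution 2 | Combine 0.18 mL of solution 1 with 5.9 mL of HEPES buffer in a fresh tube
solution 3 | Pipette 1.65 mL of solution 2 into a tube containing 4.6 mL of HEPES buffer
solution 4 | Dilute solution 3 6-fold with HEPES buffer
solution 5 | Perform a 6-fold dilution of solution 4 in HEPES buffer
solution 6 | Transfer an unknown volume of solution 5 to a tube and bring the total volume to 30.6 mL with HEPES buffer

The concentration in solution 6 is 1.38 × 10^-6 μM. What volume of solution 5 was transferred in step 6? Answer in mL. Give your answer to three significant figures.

Step 1: 5 mL + 15 mL = 20 mL total → factor 20/5 = 4
Step 2: 0.18 mL + 5.9 mL = 6.08 mL total → factor 6.08/0.18 = 33.778
Step 3: 1.65 mL + 4.6 mL = 6.25 mL total → factor 6.25/1.65 = 3.7879
Step 4: 6-fold → factor 6
Step 5: 6-fold → factor 6
Step 6: v brought to 30.6 mL → factor = 30.6 mL/v
Product of known-step factors = 18424
Overall factor = 3.00 μM / (1.38 × 10^-6 μM) = 2.1739 × 10^6
Step-6 factor = 2.1739 × 10^6 / 18424 = 117.99
v = 30.6 mL / 117.99 = 0.259 mL

0.259 mL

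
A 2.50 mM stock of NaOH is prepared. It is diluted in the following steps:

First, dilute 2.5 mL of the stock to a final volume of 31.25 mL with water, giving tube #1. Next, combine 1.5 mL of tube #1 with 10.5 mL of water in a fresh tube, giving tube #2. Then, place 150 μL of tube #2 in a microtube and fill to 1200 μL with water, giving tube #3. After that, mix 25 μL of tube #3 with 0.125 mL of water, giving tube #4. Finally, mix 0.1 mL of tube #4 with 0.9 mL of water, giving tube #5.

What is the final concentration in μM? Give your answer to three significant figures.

0.0521 μM

Step 1: 2.5 mL brought to 31.25 mL → factor 31.25/2.5 = 12.5
Step 2: 1.5 mL + 10.5 mL = 12 mL total → factor 12/1.5 = 8
Step 3: 150 μL brought to 1200 μL → factor 1200/150 = 8
Step 4: 25 μL + 0.125 mL = 150 μL total → factor 150/25 = 6
Step 5: 0.1 mL + 0.9 mL = 1 mL total → factor 1/0.1 = 10
Overall dilution factor = 12.5 × 8 × 8 × 6 × 10 = 48000
Final = 2.50 mM / 48000 = 5.208 × 10^-5 mM = 0.0521 μM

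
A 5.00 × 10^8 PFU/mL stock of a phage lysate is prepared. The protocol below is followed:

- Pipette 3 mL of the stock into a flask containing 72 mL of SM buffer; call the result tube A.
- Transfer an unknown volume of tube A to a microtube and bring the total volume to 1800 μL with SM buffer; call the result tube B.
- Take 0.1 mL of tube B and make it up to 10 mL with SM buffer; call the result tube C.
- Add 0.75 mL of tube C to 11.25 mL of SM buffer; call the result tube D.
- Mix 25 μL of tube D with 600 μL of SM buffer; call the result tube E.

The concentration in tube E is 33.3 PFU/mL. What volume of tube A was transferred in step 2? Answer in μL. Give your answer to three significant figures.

120 μL

Step 1: 3 mL + 72 mL = 75 mL total → factor 75/3 = 25
Step 2: v brought to 1800 μL → factor = 1800 μL/v
Step 3: 0.1 mL brought to 10 mL → factor 10/0.1 = 100
Step 4: 0.75 mL + 11.25 mL = 12 mL total → factor 12/0.75 = 16
Step 5: 25 μL + 600 μL = 625 μL total → factor 625/25 = 25
Product of known-step factors = 1 × 10^6
Overall factor = 5.00 × 10^8 PFU/mL / (33.3 PFU/mL) = 1.5015 × 10^7
Step-2 factor = 1.5015 × 10^7 / 1 × 10^6 = 15.015
v = 1800 μL / 15.015 = 120 μL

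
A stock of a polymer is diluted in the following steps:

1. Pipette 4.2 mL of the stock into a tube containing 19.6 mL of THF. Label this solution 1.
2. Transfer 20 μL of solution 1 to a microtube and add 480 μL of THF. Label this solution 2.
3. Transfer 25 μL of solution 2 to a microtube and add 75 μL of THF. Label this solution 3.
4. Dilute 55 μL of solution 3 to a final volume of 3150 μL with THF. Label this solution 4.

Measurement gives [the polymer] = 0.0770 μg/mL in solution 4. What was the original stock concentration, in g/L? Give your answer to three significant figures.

Step 1: 4.2 mL + 19.6 mL = 23.8 mL total → factor 23.8/4.2 = 5.6667
Step 2: 20 μL + 480 μL = 500 μL total → factor 500/20 = 25
Step 3: 25 μL + 75 μL = 100 μL total → factor 100/25 = 4
Step 4: 55 μL brought to 3150 μL → factor 3150/55 = 57.273
Overall dilution factor = 5.6667 × 25 × 4 × 57.273 = 32455
Stock = 0.0770 μg/mL × 32455 = 2499 μg/mL = 2.50 g/L

2.50 g/L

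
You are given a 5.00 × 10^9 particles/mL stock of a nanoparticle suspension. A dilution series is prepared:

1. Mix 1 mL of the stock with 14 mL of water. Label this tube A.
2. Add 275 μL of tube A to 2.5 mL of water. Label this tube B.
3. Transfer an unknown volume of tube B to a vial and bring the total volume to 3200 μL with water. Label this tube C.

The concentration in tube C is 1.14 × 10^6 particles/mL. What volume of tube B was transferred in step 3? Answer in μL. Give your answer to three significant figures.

Step 1: 1 mL + 14 mL = 15 mL total → factor 15/1 = 15
Step 2: 275 μL + 2.5 mL = 2775 μL total → factor 2775/275 = 10.091
Step 3: v brought to 3200 μL → factor = 3200 μL/v
Product of known-step factors = 151.36
Overall factor = 5.00 × 10^9 particles/mL / (1.14 × 10^6 particles/mL) = 4386
Step-3 factor = 4386 / 151.36 = 28.976
v = 3200 μL / 28.976 = 110 μL

110 μL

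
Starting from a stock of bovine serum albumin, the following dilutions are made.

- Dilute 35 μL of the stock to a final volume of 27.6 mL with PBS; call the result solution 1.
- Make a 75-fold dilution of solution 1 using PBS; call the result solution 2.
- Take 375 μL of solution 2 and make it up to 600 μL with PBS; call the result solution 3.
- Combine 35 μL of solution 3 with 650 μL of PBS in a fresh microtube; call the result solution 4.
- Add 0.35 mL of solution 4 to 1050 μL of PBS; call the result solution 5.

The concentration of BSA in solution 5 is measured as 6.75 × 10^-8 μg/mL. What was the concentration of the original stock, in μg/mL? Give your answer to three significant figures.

0.500 μg/mL

Step 1: 35 μL brought to 27.6 mL → factor 27600/35 = 788.57
Step 2: 75-fold → factor 75
Step 3: 375 μL brought to 600 μL → factor 600/375 = 1.6
Step 4: 35 μL + 650 μL = 685 μL total → factor 685/35 = 19.571
Step 5: 0.35 mL + 1050 μL = 1.4 mL total → factor 1.4/0.35 = 4
Overall dilution factor = 788.57 × 75 × 1.6 × 19.571 × 4 = 7.4081 × 10^6
Stock = 6.75 × 10^-8 μg/mL × 7.4081 × 10^6 = 0.500 μg/mL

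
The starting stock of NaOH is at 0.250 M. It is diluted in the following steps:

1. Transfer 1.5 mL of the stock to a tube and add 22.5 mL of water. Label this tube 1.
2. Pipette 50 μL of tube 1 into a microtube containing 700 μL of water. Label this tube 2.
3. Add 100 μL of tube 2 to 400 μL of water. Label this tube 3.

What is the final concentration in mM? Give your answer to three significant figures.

0.208 mM

Step 1: 1.5 mL + 22.5 mL = 24 mL total → factor 24/1.5 = 16
Step 2: 50 μL + 700 μL = 750 μL total → factor 750/50 = 15
Step 3: 100 μL + 400 μL = 500 μL total → factor 500/100 = 5
Overall dilution factor = 16 × 15 × 5 = 1200
Final = 0.250 M / 1200 = 0.0002083 M = 0.208 mM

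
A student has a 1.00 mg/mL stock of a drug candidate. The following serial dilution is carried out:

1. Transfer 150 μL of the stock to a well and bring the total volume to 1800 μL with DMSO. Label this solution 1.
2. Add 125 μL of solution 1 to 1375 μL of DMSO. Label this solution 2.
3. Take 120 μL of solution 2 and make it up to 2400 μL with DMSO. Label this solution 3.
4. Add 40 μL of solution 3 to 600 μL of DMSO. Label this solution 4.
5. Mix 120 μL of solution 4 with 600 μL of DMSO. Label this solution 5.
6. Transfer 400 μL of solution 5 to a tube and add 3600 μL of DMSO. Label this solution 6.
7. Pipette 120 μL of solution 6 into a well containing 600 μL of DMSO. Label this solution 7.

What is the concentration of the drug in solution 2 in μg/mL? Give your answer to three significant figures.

6.94 μg/mL

Step 1: 150 μL brought to 1800 μL → factor 1800/150 = 12
Step 2: 125 μL + 1375 μL = 1500 μL total → factor 1500/125 = 12
Dilution factor through solution 2 = 12 × 12 = 144
[solution 2] = 1.00 mg/mL / 144 = 0.006944 mg/mL = 6.94 μg/mL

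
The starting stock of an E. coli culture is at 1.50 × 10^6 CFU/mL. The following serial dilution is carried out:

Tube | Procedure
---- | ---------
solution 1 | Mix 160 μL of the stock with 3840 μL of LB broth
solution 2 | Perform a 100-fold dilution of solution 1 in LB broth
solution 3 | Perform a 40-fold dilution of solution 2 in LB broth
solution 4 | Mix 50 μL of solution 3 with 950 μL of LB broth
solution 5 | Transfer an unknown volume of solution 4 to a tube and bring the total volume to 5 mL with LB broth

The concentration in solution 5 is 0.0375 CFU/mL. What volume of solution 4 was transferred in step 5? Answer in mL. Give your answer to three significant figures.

Step 1: 160 μL + 3840 μL = 4000 μL total → factor 4000/160 = 25
Step 2: 100-fold → factor 100
Step 3: 40-fold → factor 40
Step 4: 50 μL + 950 μL = 1000 μL total → factor 1000/50 = 20
Step 5: v brought to 5 mL → factor = 5 mL/v
Product of known-step factors = 2 × 10^6
Overall factor = 1.50 × 10^6 CFU/mL / (0.0375 CFU/mL) = 4 × 10^7
Step-5 factor = 4 × 10^7 / 2 × 10^6 = 20
v = 5 mL / 20 = 0.250 mL

0.250 mL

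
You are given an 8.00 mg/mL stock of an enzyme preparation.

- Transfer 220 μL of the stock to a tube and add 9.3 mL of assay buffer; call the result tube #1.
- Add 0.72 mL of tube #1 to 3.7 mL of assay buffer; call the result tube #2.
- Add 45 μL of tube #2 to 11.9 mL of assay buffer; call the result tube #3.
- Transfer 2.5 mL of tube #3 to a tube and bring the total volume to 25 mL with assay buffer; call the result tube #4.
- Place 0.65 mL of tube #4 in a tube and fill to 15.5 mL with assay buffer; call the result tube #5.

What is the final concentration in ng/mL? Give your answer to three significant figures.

0.476 ng/mL

Step 1: 220 μL + 9.3 mL = 9520 μL total → factor 9520/220 = 43.273
Step 2: 0.72 mL + 3.7 mL = 4.42 mL total → factor 4.42/0.72 = 6.1389
Step 3: 45 μL + 11.9 mL = 11945 μL total → factor 11945/45 = 265.44
Step 4: 2.5 mL brought to 25 mL → factor 25/2.5 = 10
Step 5: 0.65 mL brought to 15.5 mL → factor 15.5/0.65 = 23.846
Overall dilution factor = 43.273 × 6.1389 × 265.44 × 10 × 23.846 = 1.6815 × 10^7
Final = 8.00 mg/mL / 1.6815 × 10^7 = 4.758 × 10^-7 mg/mL = 0.476 ng/mL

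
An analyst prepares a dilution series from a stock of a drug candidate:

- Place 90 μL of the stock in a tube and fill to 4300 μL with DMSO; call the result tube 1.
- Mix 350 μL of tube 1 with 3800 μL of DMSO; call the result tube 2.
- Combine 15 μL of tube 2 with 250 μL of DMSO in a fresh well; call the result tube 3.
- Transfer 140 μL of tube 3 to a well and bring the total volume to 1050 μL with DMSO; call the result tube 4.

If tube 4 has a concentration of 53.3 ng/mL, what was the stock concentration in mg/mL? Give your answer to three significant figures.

Step 1: 90 μL brought to 4300 μL → factor 4300/90 = 47.778
Step 2: 350 μL + 3800 μL = 4150 μL total → factor 4150/350 = 11.857
Step 3: 15 μL + 250 μL = 265 μL total → factor 265/15 = 17.667
Step 4: 140 μL brought to 1050 μL → factor 1050/140 = 7.5
Overall dilution factor = 47.778 × 11.857 × 17.667 × 7.5 = 75062
Stock = 53.3 ng/mL × 75062 = 4.001 × 10^6 ng/mL = 4.00 mg/mL

4.00 mg/mL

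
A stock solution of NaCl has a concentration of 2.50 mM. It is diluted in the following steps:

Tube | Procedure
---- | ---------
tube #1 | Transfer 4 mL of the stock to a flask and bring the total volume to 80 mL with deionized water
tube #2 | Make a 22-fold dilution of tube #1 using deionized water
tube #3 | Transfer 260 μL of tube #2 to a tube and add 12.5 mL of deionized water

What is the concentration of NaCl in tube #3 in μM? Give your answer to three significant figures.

0.116 μM

Step 1: 4 mL brought to 80 mL → factor 80/4 = 20
Step 2: 22-fold → factor 22
Step 3: 260 μL + 12.5 mL = 12760 μL total → factor 12760/260 = 49.077
Overall dilution factor = 20 × 22 × 49.077 = 21594
Final = 2.50 mM / 21594 = 0.0001158 mM = 0.116 μM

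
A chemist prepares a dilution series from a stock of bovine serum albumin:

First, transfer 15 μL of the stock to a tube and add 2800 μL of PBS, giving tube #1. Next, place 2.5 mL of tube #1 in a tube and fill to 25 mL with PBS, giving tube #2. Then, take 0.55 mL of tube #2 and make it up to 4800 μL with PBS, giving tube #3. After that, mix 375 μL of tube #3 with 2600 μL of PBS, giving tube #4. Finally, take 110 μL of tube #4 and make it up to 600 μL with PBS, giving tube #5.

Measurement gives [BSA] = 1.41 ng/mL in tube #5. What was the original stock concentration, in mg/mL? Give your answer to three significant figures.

Step 1: 15 μL + 2800 μL = 2815 μL total → factor 2815/15 = 187.67
Step 2: 2.5 mL brought to 25 mL → factor 25/2.5 = 10
Step 3: 0.55 mL brought to 4800 μL → factor 4.8/0.55 = 8.7273
Step 4: 375 μL + 2600 μL = 2975 μL total → factor 2975/375 = 7.9333
Step 5: 110 μL brought to 600 μL → factor 600/110 = 5.4545
Overall dilution factor = 187.67 × 10 × 8.7273 × 7.9333 × 5.4545 = 7.0873 × 10^5
Stock = 1.41 ng/mL × 7.0873 × 10^5 = 9.993 × 10^5 ng/mL = 0.999 mg/mL

0.999 mg/mL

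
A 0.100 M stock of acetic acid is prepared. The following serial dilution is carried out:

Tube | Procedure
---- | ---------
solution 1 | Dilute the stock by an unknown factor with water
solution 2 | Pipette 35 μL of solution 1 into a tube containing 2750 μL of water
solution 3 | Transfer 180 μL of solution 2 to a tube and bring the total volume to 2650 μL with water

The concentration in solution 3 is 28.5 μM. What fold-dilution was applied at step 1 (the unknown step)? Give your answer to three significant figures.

3.00-fold

Step 1: unknown factor x
Step 2: 35 μL + 2750 μL = 2785 μL total → factor 2785/35 = 79.571
Step 3: 180 μL brought to 2650 μL → factor 2650/180 = 14.722
Product of known-step factors = 1171.5
Overall factor = 0.100 M / (28.5 μM) = 3508.8
x = 3508.8 / 1171.5 = 3.00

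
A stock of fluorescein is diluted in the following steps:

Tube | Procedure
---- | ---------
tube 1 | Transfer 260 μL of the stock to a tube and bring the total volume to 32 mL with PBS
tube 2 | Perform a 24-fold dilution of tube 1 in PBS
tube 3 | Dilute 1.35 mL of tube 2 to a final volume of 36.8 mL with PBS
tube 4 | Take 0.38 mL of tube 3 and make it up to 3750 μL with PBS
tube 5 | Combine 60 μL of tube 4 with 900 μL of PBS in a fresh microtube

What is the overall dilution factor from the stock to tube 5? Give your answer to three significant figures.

Step 1: 260 μL brought to 32 mL → factor 32000/260 = 123.08
Step 2: 24-fold → factor 24
Step 3: 1.35 mL brought to 36.8 mL → factor 36.8/1.35 = 27.259
Step 4: 0.38 mL brought to 3750 μL → factor 3.75/0.38 = 9.8684
Step 5: 60 μL + 900 μL = 960 μL total → factor 960/60 = 16
Overall dilution factor = 123.08 × 24 × 27.259 × 9.8684 × 16 = 1.2714 × 10^7

1.27 × 10^7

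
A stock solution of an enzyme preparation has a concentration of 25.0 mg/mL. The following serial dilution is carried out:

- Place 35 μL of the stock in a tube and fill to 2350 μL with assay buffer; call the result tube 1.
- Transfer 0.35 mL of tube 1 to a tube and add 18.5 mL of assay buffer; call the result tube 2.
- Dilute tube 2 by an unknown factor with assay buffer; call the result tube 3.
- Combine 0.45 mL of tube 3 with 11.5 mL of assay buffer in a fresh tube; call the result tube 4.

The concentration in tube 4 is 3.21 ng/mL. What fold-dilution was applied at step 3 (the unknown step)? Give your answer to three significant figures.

81.1-fold

Step 1: 35 μL brought to 2350 μL → factor 2350/35 = 67.143
Step 2: 0.35 mL + 18.5 mL = 18.85 mL total → factor 18.85/0.35 = 53.857
Step 3: unknown factor x
Step 4: 0.45 mL + 11.5 mL = 11.95 mL total → factor 11.95/0.45 = 26.556
Product of known-step factors = 96028
Overall factor = 25.0 mg/mL / (3.21 ng/mL) = 7.7882 × 10^6
x = 7.7882 × 10^6 / 96028 = 81.1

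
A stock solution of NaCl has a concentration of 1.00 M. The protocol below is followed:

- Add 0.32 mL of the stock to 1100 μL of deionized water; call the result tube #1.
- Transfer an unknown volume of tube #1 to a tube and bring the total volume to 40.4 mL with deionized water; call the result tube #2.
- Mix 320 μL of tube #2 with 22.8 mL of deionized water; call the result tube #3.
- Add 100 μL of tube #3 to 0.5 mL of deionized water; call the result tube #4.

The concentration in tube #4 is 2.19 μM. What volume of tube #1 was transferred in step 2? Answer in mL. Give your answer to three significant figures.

Step 1: 0.32 mL + 1100 μL = 1.42 mL total → factor 1.42/0.32 = 4.4375
Step 2: v brought to 40.4 mL → factor = 40.4 mL/v
Step 3: 320 μL + 22.8 mL = 23120 μL total → factor 23120/320 = 72.25
Step 4: 100 μL + 0.5 mL = 600 μL total → factor 600/100 = 6
Product of known-step factors = 1923.7
Overall factor = 1.00 M / (2.19 μM) = 4.5662 × 10^5
Step-2 factor = 4.5662 × 10^5 / 1923.7 = 237.37
v = 40.4 mL / 237.37 = 0.170 mL

0.170 mL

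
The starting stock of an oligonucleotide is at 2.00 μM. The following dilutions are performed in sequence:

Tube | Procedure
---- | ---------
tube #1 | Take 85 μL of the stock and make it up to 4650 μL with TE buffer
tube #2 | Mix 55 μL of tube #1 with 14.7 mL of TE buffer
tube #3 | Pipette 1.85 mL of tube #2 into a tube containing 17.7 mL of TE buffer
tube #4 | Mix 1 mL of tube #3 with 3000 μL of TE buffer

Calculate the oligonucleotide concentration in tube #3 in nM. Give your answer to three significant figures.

0.0129 nM

Step 1: 85 μL brought to 4650 μL → factor 4650/85 = 54.706
Step 2: 55 μL + 14.7 mL = 14755 μL total → factor 14755/55 = 268.27
Step 3: 1.85 mL + 17.7 mL = 19.55 mL total → factor 19.55/1.85 = 10.568
Dilution factor through tube #3 = 54.706 × 268.27 × 10.568 = 1.5509 × 10^5
[tube #3] = 2.00 μM / 1.5509 × 10^5 = 1.290 × 10^-5 μM = 0.0129 nM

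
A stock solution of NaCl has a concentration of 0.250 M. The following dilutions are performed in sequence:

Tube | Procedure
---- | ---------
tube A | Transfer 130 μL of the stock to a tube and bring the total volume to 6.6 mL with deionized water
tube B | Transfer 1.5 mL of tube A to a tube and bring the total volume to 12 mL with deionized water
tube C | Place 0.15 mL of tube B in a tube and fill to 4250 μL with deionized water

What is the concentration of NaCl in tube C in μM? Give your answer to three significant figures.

Step 1: 130 μL brought to 6.6 mL → factor 6600/130 = 50.769
Step 2: 1.5 mL brought to 12 mL → factor 12/1.5 = 8
Step 3: 0.15 mL brought to 4250 μL → factor 4.25/0.15 = 28.333
Overall dilution factor = 50.769 × 8 × 28.333 = 11508
Final = 0.250 M / 11508 = 2.172 × 10^-5 M = 21.7 μM

21.7 μM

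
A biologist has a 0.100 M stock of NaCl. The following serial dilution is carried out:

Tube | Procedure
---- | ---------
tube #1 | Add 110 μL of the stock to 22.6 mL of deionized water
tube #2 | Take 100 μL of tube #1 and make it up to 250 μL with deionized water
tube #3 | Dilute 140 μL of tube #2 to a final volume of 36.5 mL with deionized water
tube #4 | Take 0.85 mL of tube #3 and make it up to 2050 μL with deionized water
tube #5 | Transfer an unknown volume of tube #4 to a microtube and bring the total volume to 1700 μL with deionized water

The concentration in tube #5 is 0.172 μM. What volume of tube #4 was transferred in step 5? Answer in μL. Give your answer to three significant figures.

949 μL

Step 1: 110 μL + 22.6 mL = 22710 μL total → factor 22710/110 = 206.45
Step 2: 100 μL brought to 250 μL → factor 250/100 = 2.5
Step 3: 140 μL brought to 36.5 mL → factor 36500/140 = 260.71
Step 4: 0.85 mL brought to 2050 μL → factor 2.05/0.85 = 2.4118
Step 5: v brought to 1700 μL → factor = 1700 μL/v
Product of known-step factors = 3.2454 × 10^5
Overall factor = 0.100 M / (0.172 μM) = 5.814 × 10^5
Step-5 factor = 5.814 × 10^5 / 3.2454 × 10^5 = 1.7915
v = 1700 μL / 1.7915 = 949 μL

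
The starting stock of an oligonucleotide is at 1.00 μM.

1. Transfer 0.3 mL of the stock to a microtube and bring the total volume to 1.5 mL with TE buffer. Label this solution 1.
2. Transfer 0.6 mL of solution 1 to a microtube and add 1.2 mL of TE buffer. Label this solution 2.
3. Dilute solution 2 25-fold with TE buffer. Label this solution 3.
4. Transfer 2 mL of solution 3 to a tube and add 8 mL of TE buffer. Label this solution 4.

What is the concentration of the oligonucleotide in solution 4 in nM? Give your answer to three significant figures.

Step 1: 0.3 mL brought to 1.5 mL → factor 1.5/0.3 = 5
Step 2: 0.6 mL + 1.2 mL = 1.8 mL total → factor 1.8/0.6 = 3
Step 3: 25-fold → factor 25
Step 4: 2 mL + 8 mL = 10 mL total → factor 10/2 = 5
Overall dilution factor = 5 × 3 × 25 × 5 = 1875
Final = 1.00 μM / 1875 = 0.0005333 μM = 0.533 nM

0.533 nM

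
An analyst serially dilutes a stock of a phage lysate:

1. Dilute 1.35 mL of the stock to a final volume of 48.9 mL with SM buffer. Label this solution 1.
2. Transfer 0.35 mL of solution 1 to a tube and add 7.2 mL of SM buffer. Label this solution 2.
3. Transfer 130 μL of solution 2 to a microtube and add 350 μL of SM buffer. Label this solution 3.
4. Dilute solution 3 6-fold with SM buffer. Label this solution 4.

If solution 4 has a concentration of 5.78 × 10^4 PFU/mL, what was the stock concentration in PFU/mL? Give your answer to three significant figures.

Step 1: 1.35 mL brought to 48.9 mL → factor 48.9/1.35 = 36.222
Step 2: 0.35 mL + 7.2 mL = 7.55 mL total → factor 7.55/0.35 = 21.571
Step 3: 130 μL + 350 μL = 480 μL total → factor 480/130 = 3.6923
Step 4: 6-fold → factor 6
Overall dilution factor = 36.222 × 21.571 × 3.6923 × 6 = 17310
Stock = 5.78 × 10^4 PFU/mL × 17310 = 1.00 × 10^9 PFU/mL

1.00 × 10^9 PFU/mL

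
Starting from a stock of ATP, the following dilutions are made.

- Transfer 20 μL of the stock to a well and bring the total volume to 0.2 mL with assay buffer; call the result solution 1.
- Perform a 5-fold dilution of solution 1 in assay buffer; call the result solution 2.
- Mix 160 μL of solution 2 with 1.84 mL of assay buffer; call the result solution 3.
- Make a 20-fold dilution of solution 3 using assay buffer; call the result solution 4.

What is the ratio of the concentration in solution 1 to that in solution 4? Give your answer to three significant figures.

Step 1: 20 μL brought to 0.2 mL → factor 200/20 = 10
Step 2: 5-fold → factor 5
Step 3: 160 μL + 1.84 mL = 2000 μL total → factor 2000/160 = 12.5
Step 4: 20-fold → factor 20
Dilution factor to solution 1 = 10; to solution 4 = 12500
[solution 1]/[solution 4] = (factor to solution 4)/(factor to solution 1) = 12500/10 = 1.25 × 10^3

1.25 × 10^3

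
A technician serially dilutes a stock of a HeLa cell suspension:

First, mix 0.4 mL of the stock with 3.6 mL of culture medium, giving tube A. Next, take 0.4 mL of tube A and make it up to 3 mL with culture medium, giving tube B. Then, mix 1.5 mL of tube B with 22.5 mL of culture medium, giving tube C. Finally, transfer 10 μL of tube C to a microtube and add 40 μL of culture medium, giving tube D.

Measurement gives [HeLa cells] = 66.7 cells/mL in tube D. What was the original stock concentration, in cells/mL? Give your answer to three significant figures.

Step 1: 0.4 mL + 3.6 mL = 4 mL total → factor 4/0.4 = 10
Step 2: 0.4 mL brought to 3 mL → factor 3/0.4 = 7.5
Step 3: 1.5 mL + 22.5 mL = 24 mL total → factor 24/1.5 = 16
Step 4: 10 μL + 40 μL = 50 μL total → factor 50/10 = 5
Overall dilution factor = 10 × 7.5 × 16 × 5 = 6000
Stock = 66.7 cells/mL × 6000 = 4.00 × 10^5 cells/mL

4.00 × 10^5 cells/mL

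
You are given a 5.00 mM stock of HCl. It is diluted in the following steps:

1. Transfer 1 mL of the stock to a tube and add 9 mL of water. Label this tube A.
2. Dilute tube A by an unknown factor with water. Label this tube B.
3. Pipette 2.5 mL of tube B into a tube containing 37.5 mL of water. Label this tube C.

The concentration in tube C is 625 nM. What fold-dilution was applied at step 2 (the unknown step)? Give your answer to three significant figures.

Step 1: 1 mL + 9 mL = 10 mL total → factor 10/1 = 10
Step 2: unknown factor x
Step 3: 2.5 mL + 37.5 mL = 40 mL total → factor 40/2.5 = 16
Product of known-step factors = 160
Overall factor = 5.00 mM / (625 nM) = 8000
x = 8000 / 160 = 50.0

50.0-fold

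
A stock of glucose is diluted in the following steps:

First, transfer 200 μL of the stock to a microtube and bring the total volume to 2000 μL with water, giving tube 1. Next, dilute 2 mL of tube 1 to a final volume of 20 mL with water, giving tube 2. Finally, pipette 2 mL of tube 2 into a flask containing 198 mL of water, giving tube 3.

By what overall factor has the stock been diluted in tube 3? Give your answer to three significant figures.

Step 1: 200 μL brought to 2000 μL → factor 2000/200 = 10
Step 2: 2 mL brought to 20 mL → factor 20/2 = 10
Step 3: 2 mL + 198 mL = 200 mL total → factor 200/2 = 100
Overall dilution factor = 10 × 10 × 100 = 10000

1.00 × 10^4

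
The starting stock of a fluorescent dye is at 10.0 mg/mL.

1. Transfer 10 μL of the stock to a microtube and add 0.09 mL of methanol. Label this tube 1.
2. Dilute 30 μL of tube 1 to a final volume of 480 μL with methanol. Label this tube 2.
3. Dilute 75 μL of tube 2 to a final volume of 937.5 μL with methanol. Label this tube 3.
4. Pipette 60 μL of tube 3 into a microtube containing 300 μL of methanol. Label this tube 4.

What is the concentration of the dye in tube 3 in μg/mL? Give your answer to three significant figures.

5.00 μg/mL

Step 1: 10 μL + 0.09 mL = 100 μL total → factor 100/10 = 10
Step 2: 30 μL brought to 480 μL → factor 480/30 = 16
Step 3: 75 μL brought to 937.5 μL → factor 937.5/75 = 12.5
Dilution factor through tube 3 = 10 × 16 × 12.5 = 2000
[tube 3] = 10.0 mg/mL / 2000 = 0.005000 mg/mL = 5.00 μg/mL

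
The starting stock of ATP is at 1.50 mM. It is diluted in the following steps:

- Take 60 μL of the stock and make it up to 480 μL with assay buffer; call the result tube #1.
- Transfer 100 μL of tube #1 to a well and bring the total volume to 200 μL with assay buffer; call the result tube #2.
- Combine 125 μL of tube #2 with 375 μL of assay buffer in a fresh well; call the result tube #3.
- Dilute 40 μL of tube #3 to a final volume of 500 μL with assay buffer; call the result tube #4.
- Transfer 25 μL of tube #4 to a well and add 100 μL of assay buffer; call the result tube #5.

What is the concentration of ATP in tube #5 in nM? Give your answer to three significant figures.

375 nM

Step 1: 60 μL brought to 480 μL → factor 480/60 = 8
Step 2: 100 μL brought to 200 μL → factor 200/100 = 2
Step 3: 125 μL + 375 μL = 500 μL total → factor 500/125 = 4
Step 4: 40 μL brought to 500 μL → factor 500/40 = 12.5
Step 5: 25 μL + 100 μL = 125 μL total → factor 125/25 = 5
Overall dilution factor = 8 × 2 × 4 × 12.5 × 5 = 4000
Final = 1.50 mM / 4000 = 0.0003750 mM = 375 nM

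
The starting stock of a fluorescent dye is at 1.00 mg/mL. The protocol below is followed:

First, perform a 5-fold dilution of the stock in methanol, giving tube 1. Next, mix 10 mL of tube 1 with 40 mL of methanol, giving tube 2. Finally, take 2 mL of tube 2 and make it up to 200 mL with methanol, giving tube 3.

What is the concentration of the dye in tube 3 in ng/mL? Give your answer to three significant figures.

400 ng/mL

Step 1: 5-fold → factor 5
Step 2: 10 mL + 40 mL = 50 mL total → factor 50/10 = 5
Step 3: 2 mL brought to 200 mL → factor 200/2 = 100
Overall dilution factor = 5 × 5 × 100 = 2500
Final = 1.00 mg/mL / 2500 = 0.0004000 mg/mL = 400 ng/mL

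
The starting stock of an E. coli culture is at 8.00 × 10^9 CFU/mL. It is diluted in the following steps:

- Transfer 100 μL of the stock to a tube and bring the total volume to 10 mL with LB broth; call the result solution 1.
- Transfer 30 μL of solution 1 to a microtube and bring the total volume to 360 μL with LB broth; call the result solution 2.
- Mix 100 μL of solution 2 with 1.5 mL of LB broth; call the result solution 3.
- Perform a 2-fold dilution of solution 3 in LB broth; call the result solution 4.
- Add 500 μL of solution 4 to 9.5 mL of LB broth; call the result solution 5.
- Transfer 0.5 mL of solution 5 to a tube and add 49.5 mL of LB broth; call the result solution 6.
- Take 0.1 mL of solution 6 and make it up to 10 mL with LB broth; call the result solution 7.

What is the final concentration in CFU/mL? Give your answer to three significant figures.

Step 1: 100 μL brought to 10 mL → factor 10000/100 = 100
Step 2: 30 μL brought to 360 μL → factor 360/30 = 12
Step 3: 100 μL + 1.5 mL = 1600 μL total → factor 1600/100 = 16
Step 4: 2-fold → factor 2
Step 5: 500 μL + 9.5 mL = 10000 μL total → factor 10000/500 = 20
Step 6: 0.5 mL + 49.5 mL = 50 mL total → factor 50/0.5 = 100
Step 7: 0.1 mL brought to 10 mL → factor 10/0.1 = 100
Overall dilution factor = 100 × 12 × 16 × 2 × 20 × 100 × 100 = 7.68 × 10^9
Final = 8.00 × 10^9 CFU/mL / 7.68 × 10^9 = 1.04 CFU/mL

1.04 CFU/mL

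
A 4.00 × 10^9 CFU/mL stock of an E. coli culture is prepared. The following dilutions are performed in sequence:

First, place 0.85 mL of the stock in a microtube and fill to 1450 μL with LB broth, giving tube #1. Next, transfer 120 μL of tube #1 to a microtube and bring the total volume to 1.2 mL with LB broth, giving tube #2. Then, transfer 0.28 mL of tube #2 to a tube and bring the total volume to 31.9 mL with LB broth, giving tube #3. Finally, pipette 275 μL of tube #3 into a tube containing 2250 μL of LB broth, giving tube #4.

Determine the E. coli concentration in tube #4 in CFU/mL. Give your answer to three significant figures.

Step 1: 0.85 mL brought to 1450 μL → factor 1.45/0.85 = 1.7059
Step 2: 120 μL brought to 1.2 mL → factor 1200/120 = 10
Step 3: 0.28 mL brought to 31.9 mL → factor 31.9/0.28 = 113.93
Step 4: 275 μL + 2250 μL = 2525 μL total → factor 2525/275 = 9.1818
Overall dilution factor = 1.7059 × 10 × 113.93 × 9.1818 = 17845
Final = 4.00 × 10^9 CFU/mL / 17845 = 2.24 × 10^5 CFU/mL

2.24 × 10^5 CFU/mL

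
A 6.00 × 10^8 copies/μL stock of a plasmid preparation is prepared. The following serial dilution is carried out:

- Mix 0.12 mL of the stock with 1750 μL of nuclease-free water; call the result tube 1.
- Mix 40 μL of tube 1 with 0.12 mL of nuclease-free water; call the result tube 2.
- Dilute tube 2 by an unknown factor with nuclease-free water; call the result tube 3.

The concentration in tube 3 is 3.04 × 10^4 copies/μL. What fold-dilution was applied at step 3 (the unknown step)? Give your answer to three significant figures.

Step 1: 0.12 mL + 1750 μL = 1.87 mL total → factor 1.87/0.12 = 15.583
Step 2: 40 μL + 0.12 mL = 160 μL total → factor 160/40 = 4
Step 3: unknown factor x
Product of known-step factors = 62.333
Overall factor = 6.00 × 10^8 copies/μL / (3.04 × 10^4 copies/μL) = 19737
x = 19737 / 62.333 = 317

317-fold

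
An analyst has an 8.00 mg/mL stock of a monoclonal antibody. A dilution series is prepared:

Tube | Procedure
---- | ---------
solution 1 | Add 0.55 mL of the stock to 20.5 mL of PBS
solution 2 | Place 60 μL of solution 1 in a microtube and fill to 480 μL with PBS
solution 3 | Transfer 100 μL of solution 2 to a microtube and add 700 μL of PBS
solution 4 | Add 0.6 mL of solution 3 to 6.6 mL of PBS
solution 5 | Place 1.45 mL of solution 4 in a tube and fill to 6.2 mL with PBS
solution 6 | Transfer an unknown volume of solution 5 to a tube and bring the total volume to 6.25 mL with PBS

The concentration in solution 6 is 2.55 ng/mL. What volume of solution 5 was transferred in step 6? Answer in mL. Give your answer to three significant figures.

0.250 mL

Step 1: 0.55 mL + 20.5 mL = 21.05 mL total → factor 21.05/0.55 = 38.273
Step 2: 60 μL brought to 480 μL → factor 480/60 = 8
Step 3: 100 μL + 700 μL = 800 μL total → factor 800/100 = 8
Step 4: 0.6 mL + 6.6 mL = 7.2 mL total → factor 7.2/0.6 = 12
Step 5: 1.45 mL brought to 6.2 mL → factor 6.2/1.45 = 4.2759
Step 6: v brought to 6.25 mL → factor = 6.25 mL/v
Product of known-step factors = 1.2568 × 10^5
Overall factor = 8.00 mg/mL / (2.55 ng/mL) = 3.1373 × 10^6
Step-6 factor = 3.1373 × 10^6 / 1.2568 × 10^5 = 24.962
v = 6.25 mL / 24.962 = 0.250 mL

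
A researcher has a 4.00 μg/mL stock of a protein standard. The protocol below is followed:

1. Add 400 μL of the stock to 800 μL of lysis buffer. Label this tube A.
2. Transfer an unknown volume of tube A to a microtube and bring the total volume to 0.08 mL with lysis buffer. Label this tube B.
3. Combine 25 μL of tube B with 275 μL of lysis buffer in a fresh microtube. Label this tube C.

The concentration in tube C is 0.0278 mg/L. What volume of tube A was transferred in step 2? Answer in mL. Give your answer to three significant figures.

0.0200 mL

Step 1: 400 μL + 800 μL = 1200 μL total → factor 1200/400 = 3
Step 2: v brought to 0.08 mL → factor = 0.08 mL/v
Step 3: 25 μL + 275 μL = 300 μL total → factor 300/25 = 12
Product of known-step factors = 36
Overall factor = 4.00 μg/mL / (0.0278 mg/L) = 143.88
Step-2 factor = 143.88 / 36 = 3.9968
v = 0.08 mL / 3.9968 = 0.0200 mL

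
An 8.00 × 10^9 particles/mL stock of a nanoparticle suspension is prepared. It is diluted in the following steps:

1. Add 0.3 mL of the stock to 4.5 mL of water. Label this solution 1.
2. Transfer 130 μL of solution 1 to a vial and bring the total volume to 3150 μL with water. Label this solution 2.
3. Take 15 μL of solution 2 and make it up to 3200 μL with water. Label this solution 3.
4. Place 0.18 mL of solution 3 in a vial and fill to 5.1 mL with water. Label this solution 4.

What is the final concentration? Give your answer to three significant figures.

3.41 × 10^3 particles/mL

Step 1: 0.3 mL + 4.5 mL = 4.8 mL total → factor 4.8/0.3 = 16
Step 2: 130 μL brought to 3150 μL → factor 3150/130 = 24.231
Step 3: 15 μL brought to 3200 μL → factor 3200/15 = 213.33
Step 4: 0.18 mL brought to 5.1 mL → factor 5.1/0.18 = 28.333
Overall dilution factor = 16 × 24.231 × 213.33 × 28.333 = 2.3434 × 10^6
Final = 8.00 × 10^9 particles/mL / 2.3434 × 10^6 = 3.41 × 10^3 particles/mL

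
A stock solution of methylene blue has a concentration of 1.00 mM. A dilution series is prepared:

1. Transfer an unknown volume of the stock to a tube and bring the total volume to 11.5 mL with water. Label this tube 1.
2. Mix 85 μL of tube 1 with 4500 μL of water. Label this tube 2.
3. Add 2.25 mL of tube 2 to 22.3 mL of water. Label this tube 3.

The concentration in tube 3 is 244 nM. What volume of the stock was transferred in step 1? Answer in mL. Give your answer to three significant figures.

Step 1: v brought to 11.5 mL → factor = 11.5 mL/v
Step 2: 85 μL + 4500 μL = 4585 μL total → factor 4585/85 = 53.941
Step 3: 2.25 mL + 22.3 mL = 24.55 mL total → factor 24.55/2.25 = 10.911
Product of known-step factors = 588.56
Overall factor = 1.00 mM / (244 nM) = 4098.4
Step-1 factor = 4098.4 / 588.56 = 6.9634
v = 11.5 mL / 6.9634 = 1.65 mL

1.65 mL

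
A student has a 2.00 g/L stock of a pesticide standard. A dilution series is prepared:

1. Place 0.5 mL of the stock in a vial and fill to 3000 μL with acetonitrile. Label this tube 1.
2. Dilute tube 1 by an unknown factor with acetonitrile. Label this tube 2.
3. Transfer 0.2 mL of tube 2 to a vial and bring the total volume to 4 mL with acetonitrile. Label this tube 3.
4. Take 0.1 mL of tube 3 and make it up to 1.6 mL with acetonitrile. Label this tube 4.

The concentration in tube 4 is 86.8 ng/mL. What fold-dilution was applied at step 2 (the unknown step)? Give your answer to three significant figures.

12.0-fold

Step 1: 0.5 mL brought to 3000 μL → factor 3/0.5 = 6
Step 2: unknown factor x
Step 3: 0.2 mL brought to 4 mL → factor 4/0.2 = 20
Step 4: 0.1 mL brought to 1.6 mL → factor 1.6/0.1 = 16
Product of known-step factors = 1920
Overall factor = 2.00 g/L / (86.8 ng/mL) = 23041
x = 23041 / 1920 = 12.0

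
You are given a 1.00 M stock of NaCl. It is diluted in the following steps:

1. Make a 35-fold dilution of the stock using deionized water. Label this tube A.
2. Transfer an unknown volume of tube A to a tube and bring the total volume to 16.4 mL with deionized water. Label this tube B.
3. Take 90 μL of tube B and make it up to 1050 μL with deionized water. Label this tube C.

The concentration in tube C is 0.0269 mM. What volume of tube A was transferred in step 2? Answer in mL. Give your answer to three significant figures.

0.180 mL

Step 1: 35-fold → factor 35
Step 2: v brought to 16.4 mL → factor = 16.4 mL/v
Step 3: 90 μL brought to 1050 μL → factor 1050/90 = 11.667
Product of known-step factors = 408.33
Overall factor = 1.00 M / (0.0269 mM) = 37175
Step-2 factor = 37175 / 408.33 = 91.04
v = 16.4 mL / 91.04 = 0.180 mL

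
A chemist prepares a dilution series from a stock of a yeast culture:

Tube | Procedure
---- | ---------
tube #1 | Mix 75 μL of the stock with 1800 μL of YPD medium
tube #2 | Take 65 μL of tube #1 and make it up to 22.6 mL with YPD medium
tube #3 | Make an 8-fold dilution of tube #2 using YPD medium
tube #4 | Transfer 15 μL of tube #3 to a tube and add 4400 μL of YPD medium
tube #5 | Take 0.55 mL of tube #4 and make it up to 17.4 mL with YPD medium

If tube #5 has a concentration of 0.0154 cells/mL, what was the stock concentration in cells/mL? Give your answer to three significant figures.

Step 1: 75 μL + 1800 μL = 1875 μL total → factor 1875/75 = 25
Step 2: 65 μL brought to 22.6 mL → factor 22600/65 = 347.69
Step 3: 8-fold → factor 8
Step 4: 15 μL + 4400 μL = 4415 μL total → factor 4415/15 = 294.33
Step 5: 0.55 mL brought to 17.4 mL → factor 17.4/0.55 = 31.636
Overall dilution factor = 25 × 347.69 × 8 × 294.33 × 31.636 = 6.4752 × 10^8
Stock = 0.0154 cells/mL × 6.4752 × 10^8 = 9.97 × 10^6 cells/mL

9.97 × 10^6 cells/mL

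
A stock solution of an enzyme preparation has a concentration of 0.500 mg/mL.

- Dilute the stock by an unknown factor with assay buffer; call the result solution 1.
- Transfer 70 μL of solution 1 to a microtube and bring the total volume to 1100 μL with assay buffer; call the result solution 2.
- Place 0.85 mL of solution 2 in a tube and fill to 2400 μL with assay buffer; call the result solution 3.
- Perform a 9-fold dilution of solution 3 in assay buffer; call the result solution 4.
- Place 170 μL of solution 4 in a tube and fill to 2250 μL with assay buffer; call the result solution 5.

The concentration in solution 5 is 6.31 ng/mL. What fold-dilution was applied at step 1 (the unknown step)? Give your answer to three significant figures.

Step 1: unknown factor x
Step 2: 70 μL brought to 1100 μL → factor 1100/70 = 15.714
Step 3: 0.85 mL brought to 2400 μL → factor 2.4/0.85 = 2.8235
Step 4: 9-fold → factor 9
Step 5: 170 μL brought to 2250 μL → factor 2250/170 = 13.235
Product of known-step factors = 5285.2
Overall factor = 0.500 mg/mL / (6.31 ng/mL) = 79239
x = 79239 / 5285.2 = 15.0

15.0-fold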